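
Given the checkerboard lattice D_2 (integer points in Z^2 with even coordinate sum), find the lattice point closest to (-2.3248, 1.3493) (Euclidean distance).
(-2, 2)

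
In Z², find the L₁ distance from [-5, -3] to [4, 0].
12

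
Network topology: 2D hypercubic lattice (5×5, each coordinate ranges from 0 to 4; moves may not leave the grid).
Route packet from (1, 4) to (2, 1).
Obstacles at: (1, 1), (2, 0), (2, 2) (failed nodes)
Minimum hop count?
6
(one shortest path: (1, 4) → (2, 4) → (3, 4) → (3, 3) → (3, 2) → (3, 1) → (2, 1))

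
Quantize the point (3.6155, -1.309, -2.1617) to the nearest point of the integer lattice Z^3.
(4, -1, -2)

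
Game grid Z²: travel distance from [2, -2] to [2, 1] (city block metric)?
3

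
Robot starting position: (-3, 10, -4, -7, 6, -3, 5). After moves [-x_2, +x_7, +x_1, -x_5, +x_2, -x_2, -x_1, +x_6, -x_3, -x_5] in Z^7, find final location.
(-3, 9, -5, -7, 4, -2, 6)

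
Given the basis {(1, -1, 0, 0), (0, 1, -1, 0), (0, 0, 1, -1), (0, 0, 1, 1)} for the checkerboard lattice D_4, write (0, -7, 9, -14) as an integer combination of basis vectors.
-7b₂ + 8b₃ - 6b₄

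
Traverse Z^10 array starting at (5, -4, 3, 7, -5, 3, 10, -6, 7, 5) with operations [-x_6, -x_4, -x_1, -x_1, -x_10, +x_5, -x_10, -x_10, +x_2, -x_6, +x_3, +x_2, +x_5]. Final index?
(3, -2, 4, 6, -3, 1, 10, -6, 7, 2)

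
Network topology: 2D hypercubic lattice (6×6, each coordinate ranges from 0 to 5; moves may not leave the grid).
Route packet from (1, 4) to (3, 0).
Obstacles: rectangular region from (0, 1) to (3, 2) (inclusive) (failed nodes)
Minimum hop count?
8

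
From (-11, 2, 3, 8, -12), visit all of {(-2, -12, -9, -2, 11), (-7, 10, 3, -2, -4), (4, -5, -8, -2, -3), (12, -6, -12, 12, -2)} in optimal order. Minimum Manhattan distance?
140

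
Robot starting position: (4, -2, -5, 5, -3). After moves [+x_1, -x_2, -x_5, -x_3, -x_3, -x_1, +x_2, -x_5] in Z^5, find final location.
(4, -2, -7, 5, -5)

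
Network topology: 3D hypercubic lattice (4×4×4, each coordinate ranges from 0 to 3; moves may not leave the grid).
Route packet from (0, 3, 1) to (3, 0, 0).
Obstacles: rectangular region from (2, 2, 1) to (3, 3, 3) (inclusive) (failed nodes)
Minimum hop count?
7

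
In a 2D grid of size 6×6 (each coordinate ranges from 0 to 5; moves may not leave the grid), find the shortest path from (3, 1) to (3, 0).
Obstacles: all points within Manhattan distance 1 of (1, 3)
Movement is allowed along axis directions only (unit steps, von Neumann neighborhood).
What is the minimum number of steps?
1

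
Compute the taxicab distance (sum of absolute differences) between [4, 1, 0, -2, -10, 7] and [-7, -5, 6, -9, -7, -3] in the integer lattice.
43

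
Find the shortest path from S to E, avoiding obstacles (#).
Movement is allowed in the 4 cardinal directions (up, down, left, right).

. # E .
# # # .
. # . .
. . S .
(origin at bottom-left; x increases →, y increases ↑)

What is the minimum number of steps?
5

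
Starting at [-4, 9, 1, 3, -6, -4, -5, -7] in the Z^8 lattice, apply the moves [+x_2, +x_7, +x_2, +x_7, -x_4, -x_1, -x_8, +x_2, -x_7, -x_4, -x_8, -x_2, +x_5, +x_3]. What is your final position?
(-5, 11, 2, 1, -5, -4, -4, -9)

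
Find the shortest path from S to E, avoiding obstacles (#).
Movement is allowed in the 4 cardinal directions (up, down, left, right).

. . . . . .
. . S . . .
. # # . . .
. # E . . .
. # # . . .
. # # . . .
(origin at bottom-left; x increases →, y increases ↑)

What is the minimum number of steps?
4
(one shortest path: (2, 4) → (3, 4) → (3, 3) → (3, 2) → (2, 2))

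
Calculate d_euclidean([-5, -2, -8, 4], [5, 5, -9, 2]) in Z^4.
12.4097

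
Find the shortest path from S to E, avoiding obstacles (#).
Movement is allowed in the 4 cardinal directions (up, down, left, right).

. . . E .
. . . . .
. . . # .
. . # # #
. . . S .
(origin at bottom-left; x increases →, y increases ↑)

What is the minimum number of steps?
8
(one shortest path: (3, 0) → (2, 0) → (1, 0) → (1, 1) → (1, 2) → (2, 2) → (2, 3) → (3, 3) → (3, 4))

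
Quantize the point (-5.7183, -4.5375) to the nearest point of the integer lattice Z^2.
(-6, -5)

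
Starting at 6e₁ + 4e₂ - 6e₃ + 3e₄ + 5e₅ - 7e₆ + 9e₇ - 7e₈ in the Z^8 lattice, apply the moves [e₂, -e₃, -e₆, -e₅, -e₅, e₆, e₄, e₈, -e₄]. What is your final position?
(6, 5, -7, 3, 3, -7, 9, -6)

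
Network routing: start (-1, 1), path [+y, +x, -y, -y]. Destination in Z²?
(0, 0)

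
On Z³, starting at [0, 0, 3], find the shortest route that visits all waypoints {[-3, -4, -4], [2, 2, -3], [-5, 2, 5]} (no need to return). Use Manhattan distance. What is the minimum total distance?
36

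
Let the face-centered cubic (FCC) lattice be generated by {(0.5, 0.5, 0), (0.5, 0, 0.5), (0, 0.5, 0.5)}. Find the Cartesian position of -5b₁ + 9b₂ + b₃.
(2, -2, 5)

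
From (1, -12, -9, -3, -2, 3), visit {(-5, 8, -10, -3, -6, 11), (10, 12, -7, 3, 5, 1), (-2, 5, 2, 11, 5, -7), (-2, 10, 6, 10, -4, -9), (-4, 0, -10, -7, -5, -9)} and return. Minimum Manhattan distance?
234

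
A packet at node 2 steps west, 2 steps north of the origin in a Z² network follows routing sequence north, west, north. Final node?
(-3, 4)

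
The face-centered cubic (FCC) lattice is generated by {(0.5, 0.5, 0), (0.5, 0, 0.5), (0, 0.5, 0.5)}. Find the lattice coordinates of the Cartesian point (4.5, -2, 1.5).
b₁ + 8b₂ - 5b₃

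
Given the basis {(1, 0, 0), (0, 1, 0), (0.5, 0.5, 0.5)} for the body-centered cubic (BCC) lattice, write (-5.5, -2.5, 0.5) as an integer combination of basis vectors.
-6b₁ - 3b₂ + b₃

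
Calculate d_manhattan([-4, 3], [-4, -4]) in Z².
7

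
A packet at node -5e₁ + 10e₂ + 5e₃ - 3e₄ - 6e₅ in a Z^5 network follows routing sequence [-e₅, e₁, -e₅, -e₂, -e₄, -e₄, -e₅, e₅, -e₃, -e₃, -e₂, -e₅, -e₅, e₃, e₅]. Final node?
(-4, 8, 4, -5, -9)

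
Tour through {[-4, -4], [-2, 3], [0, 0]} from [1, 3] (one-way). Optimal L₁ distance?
16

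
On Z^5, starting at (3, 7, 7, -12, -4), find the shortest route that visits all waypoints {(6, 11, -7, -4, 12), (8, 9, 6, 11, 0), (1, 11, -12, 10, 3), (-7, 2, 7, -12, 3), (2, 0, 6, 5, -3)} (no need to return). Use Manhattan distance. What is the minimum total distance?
145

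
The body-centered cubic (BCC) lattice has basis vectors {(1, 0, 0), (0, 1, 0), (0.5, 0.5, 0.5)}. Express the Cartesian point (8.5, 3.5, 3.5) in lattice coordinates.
5b₁ + 7b₃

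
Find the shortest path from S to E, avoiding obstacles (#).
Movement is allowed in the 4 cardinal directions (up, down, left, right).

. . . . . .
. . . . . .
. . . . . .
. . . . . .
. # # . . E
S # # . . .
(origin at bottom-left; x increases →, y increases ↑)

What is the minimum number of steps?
8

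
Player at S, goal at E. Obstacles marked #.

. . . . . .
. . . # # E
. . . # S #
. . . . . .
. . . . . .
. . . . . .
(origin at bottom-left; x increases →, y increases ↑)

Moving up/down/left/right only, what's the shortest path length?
10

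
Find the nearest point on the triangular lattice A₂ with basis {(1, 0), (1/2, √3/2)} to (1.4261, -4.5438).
(1.5, -4.33)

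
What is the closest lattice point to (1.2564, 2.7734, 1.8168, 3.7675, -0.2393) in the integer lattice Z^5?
(1, 3, 2, 4, 0)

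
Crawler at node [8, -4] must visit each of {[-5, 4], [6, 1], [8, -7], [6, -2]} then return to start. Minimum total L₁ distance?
48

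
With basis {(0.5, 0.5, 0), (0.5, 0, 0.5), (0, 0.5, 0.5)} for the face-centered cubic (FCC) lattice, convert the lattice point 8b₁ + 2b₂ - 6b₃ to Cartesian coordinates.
(5, 1, -2)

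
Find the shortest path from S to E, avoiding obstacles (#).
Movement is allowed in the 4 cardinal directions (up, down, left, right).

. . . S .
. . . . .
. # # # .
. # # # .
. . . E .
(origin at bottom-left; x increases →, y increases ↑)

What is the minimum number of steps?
6
(one shortest path: (3, 4) → (4, 4) → (4, 3) → (4, 2) → (4, 1) → (4, 0) → (3, 0))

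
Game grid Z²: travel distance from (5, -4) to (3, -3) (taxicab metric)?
3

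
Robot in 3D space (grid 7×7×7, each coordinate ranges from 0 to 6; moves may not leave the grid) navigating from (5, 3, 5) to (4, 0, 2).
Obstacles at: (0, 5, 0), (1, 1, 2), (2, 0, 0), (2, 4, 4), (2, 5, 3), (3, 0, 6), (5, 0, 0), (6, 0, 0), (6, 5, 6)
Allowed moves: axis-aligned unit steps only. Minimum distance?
7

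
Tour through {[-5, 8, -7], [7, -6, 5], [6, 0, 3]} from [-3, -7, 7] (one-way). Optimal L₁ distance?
51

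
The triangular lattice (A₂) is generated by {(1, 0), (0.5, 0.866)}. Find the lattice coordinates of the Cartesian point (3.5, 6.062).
7b₂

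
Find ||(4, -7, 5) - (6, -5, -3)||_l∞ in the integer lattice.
8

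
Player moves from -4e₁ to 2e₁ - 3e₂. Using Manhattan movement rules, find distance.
9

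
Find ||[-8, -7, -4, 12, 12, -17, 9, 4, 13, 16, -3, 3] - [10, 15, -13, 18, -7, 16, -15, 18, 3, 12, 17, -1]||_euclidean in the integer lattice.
60.6548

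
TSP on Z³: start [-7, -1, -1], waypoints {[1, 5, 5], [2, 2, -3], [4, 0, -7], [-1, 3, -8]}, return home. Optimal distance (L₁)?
66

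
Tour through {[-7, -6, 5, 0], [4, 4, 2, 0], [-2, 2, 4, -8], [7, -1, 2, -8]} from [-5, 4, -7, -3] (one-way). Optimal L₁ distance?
73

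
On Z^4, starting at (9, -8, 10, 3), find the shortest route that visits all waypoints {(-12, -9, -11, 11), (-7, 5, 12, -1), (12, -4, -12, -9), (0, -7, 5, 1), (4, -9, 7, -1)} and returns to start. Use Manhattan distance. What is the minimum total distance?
196
(one optimal route: (9, -8, 10, 3) → (12, -4, -12, -9) → (-12, -9, -11, 11) → (-7, 5, 12, -1) → (0, -7, 5, 1) → (4, -9, 7, -1) → (9, -8, 10, 3))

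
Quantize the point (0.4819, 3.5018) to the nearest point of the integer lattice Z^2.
(0, 4)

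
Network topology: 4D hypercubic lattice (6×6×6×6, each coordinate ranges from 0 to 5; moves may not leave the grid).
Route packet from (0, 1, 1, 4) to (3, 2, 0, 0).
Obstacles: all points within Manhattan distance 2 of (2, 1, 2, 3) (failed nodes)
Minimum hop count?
9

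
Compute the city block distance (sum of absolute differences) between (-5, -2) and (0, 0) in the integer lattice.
7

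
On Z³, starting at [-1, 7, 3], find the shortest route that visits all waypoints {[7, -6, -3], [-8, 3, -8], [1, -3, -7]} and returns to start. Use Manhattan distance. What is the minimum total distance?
78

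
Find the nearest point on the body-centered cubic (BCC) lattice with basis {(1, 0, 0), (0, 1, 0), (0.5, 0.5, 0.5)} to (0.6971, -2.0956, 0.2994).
(1, -2, 0)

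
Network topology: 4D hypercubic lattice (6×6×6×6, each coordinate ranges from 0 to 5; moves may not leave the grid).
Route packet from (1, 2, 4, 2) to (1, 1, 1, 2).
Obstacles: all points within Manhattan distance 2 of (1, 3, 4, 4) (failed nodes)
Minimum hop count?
4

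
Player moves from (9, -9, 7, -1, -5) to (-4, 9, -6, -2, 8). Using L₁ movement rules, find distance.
58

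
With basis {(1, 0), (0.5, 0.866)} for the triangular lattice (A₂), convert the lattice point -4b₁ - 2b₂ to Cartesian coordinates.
(-5, -1.732)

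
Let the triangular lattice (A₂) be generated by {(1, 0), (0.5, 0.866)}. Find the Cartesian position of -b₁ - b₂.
(-1.5, -0.866)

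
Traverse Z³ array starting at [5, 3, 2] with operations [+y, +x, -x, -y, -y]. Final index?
(5, 2, 2)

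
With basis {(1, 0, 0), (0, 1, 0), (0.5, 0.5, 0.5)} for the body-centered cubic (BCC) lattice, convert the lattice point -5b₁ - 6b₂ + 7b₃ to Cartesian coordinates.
(-1.5, -2.5, 3.5)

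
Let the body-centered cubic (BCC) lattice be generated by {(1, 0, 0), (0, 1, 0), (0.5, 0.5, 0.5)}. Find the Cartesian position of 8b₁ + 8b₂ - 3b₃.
(6.5, 6.5, -1.5)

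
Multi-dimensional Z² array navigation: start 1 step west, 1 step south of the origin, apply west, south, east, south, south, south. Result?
(-1, -5)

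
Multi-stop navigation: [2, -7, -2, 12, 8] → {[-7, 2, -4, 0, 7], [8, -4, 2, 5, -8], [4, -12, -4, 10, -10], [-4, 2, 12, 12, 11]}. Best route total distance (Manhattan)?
136
(one optimal route: (2, -7, -2, 12, 8) → (4, -12, -4, 10, -10) → (8, -4, 2, 5, -8) → (-7, 2, -4, 0, 7) → (-4, 2, 12, 12, 11))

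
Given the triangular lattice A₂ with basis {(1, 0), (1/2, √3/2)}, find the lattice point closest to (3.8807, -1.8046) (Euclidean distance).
(4, -1.732)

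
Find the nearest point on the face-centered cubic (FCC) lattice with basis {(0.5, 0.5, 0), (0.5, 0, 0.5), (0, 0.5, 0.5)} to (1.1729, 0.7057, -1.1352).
(1, 1, -1)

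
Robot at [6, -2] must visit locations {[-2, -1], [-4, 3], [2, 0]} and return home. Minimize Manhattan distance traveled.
30
(one optimal route: (6, -2) → (-2, -1) → (-4, 3) → (2, 0) → (6, -2))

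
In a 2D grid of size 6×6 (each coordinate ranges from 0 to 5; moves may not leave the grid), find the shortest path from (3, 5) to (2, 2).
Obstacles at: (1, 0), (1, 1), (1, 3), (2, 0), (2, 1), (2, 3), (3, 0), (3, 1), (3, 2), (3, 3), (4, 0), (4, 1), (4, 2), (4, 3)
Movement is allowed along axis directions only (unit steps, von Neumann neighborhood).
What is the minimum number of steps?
8
(one shortest path: (3, 5) → (2, 5) → (1, 5) → (0, 5) → (0, 4) → (0, 3) → (0, 2) → (1, 2) → (2, 2))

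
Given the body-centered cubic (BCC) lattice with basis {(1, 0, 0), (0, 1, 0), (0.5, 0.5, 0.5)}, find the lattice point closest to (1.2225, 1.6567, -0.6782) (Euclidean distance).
(1.5, 1.5, -0.5)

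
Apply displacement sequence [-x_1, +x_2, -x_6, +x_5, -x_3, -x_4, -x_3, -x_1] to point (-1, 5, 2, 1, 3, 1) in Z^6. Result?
(-3, 6, 0, 0, 4, 0)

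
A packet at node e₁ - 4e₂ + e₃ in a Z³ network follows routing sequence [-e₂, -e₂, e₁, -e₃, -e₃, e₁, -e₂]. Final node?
(3, -7, -1)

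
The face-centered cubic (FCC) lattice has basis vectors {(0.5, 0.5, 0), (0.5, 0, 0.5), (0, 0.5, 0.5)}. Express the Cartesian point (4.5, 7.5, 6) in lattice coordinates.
6b₁ + 3b₂ + 9b₃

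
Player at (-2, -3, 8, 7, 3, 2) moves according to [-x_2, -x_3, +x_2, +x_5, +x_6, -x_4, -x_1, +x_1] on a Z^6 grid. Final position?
(-2, -3, 7, 6, 4, 3)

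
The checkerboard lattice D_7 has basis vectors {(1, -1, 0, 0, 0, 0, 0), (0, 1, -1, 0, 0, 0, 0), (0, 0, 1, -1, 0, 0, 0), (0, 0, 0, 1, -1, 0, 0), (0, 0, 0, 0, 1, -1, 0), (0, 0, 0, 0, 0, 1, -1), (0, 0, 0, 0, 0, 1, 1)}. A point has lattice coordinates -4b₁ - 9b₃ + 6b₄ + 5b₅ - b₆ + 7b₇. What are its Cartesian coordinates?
(-4, 4, -9, 15, -1, 1, 8)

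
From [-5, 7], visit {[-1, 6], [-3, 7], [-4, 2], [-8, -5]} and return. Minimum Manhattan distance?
38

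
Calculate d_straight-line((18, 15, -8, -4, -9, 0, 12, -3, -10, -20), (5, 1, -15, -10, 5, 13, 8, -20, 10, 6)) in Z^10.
46.8615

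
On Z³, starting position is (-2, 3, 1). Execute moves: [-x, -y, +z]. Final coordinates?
(-3, 2, 2)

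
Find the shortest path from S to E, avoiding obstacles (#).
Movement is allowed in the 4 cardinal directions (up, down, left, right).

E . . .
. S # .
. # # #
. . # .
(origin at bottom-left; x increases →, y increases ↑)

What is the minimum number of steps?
2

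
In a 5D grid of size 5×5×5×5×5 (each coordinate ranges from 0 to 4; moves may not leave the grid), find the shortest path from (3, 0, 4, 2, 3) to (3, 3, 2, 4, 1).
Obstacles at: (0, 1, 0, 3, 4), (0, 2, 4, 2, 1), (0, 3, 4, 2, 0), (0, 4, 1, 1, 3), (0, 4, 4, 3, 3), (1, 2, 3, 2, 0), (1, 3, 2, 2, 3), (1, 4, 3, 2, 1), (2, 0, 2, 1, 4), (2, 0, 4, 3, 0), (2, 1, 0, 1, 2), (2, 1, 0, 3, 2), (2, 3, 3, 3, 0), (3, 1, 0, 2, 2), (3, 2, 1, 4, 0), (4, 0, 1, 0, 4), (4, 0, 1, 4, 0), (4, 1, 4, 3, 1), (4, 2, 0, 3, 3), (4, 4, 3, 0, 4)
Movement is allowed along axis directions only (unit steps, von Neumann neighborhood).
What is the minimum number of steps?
9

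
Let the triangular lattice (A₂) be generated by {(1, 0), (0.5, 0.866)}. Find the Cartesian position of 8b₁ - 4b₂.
(6, -3.464)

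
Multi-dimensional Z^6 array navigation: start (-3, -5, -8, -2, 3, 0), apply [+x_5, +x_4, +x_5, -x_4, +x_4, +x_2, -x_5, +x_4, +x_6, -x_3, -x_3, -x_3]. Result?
(-3, -4, -11, 0, 4, 1)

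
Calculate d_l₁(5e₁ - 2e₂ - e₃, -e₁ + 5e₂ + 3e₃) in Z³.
17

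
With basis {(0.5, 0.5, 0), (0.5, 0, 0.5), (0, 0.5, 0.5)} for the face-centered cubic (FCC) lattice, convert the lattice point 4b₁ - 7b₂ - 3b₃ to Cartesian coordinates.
(-1.5, 0.5, -5)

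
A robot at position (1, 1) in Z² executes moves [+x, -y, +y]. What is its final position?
(2, 1)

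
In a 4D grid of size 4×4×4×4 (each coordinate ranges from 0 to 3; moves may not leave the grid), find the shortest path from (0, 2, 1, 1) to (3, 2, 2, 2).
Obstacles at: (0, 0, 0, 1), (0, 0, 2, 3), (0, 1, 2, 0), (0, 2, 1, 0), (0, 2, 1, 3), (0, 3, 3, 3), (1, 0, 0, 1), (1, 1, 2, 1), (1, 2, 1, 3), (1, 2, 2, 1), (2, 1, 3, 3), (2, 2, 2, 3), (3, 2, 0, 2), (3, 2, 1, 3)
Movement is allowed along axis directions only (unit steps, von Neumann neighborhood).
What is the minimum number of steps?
5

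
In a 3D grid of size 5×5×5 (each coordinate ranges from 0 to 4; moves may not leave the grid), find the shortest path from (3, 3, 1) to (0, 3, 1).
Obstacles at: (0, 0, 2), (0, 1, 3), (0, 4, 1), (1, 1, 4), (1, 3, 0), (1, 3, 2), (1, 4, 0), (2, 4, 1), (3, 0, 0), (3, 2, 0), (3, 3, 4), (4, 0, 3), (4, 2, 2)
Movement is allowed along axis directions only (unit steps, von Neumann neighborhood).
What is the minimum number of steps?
3
(one shortest path: (3, 3, 1) → (2, 3, 1) → (1, 3, 1) → (0, 3, 1))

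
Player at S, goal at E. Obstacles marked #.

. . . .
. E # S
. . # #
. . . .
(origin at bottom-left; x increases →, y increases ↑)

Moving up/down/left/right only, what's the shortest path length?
4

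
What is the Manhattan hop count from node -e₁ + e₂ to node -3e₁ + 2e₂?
3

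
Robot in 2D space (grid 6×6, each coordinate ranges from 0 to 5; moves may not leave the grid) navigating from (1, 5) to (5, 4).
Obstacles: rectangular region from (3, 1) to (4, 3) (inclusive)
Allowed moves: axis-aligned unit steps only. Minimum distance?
5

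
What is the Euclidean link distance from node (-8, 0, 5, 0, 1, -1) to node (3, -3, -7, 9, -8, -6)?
21.4709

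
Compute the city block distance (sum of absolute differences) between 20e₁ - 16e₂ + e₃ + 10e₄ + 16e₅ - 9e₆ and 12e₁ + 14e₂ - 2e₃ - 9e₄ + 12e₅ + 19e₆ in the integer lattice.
92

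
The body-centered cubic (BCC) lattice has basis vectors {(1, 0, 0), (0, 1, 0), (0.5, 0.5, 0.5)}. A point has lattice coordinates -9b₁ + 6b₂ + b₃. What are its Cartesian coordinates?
(-8.5, 6.5, 0.5)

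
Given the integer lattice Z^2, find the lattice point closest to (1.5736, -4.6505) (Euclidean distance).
(2, -5)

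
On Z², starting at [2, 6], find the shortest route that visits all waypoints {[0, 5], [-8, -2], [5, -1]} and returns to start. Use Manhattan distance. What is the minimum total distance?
42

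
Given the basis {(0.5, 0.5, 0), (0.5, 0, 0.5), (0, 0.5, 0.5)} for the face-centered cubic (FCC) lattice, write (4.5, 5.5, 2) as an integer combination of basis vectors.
8b₁ + b₂ + 3b₃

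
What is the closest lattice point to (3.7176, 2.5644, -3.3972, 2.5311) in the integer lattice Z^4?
(4, 3, -3, 3)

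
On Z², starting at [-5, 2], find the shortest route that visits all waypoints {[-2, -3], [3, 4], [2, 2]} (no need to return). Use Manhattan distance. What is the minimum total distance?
20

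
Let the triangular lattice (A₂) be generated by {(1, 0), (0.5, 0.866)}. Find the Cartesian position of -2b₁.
(-2, 0)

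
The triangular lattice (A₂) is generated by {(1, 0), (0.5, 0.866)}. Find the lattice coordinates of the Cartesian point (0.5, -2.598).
2b₁ - 3b₂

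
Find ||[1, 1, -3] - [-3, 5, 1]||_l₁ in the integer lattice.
12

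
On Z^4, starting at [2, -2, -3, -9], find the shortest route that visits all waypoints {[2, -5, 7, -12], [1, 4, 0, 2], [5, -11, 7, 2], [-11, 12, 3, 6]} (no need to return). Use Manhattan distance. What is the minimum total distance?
92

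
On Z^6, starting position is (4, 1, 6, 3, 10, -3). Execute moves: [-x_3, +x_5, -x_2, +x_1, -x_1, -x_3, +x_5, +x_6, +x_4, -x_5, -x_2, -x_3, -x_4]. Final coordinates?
(4, -1, 3, 3, 11, -2)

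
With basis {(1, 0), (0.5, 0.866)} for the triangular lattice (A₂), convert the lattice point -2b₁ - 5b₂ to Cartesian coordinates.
(-4.5, -4.33)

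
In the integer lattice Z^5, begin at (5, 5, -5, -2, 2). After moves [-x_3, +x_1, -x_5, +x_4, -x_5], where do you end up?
(6, 5, -6, -1, 0)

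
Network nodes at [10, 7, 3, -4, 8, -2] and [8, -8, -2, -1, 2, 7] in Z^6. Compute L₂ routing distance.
19.4936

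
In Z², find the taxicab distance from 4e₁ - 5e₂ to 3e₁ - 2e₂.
4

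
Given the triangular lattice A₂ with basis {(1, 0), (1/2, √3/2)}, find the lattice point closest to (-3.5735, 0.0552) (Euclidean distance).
(-4, 0)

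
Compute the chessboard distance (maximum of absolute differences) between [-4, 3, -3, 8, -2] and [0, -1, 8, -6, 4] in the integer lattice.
14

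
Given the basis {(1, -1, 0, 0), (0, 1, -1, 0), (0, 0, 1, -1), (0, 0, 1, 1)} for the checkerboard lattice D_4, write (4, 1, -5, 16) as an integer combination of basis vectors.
4b₁ + 5b₂ - 8b₃ + 8b₄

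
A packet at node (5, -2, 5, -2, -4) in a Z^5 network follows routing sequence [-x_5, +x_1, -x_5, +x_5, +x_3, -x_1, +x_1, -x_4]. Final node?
(6, -2, 6, -3, -5)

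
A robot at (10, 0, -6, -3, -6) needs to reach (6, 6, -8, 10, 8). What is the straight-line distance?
20.5183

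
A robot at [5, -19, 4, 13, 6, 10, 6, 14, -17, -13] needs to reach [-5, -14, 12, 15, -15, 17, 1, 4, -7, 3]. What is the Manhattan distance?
94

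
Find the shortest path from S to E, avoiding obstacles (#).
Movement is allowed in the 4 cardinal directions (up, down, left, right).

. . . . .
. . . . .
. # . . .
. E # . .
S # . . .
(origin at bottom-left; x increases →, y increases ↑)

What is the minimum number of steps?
2
(one shortest path: (0, 0) → (0, 1) → (1, 1))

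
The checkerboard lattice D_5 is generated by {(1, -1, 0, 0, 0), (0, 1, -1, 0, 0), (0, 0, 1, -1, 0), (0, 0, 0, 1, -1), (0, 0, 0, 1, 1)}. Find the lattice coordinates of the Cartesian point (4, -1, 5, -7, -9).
4b₁ + 3b₂ + 8b₃ + 5b₄ - 4b₅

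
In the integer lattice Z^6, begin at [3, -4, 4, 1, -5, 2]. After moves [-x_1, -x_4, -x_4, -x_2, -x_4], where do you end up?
(2, -5, 4, -2, -5, 2)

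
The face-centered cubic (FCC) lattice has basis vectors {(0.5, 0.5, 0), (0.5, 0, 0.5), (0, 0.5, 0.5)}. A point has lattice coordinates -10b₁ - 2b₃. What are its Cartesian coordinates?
(-5, -6, -1)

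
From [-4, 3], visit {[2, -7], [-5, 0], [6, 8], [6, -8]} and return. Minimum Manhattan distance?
54
(one optimal route: (-4, 3) → (-5, 0) → (2, -7) → (6, -8) → (6, 8) → (-4, 3))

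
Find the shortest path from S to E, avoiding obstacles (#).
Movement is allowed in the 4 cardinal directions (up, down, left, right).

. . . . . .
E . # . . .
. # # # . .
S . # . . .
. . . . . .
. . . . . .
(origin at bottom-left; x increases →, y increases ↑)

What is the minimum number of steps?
2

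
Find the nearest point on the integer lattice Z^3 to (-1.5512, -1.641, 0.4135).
(-2, -2, 0)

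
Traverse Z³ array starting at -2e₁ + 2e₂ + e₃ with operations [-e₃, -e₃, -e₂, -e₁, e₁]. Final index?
(-2, 1, -1)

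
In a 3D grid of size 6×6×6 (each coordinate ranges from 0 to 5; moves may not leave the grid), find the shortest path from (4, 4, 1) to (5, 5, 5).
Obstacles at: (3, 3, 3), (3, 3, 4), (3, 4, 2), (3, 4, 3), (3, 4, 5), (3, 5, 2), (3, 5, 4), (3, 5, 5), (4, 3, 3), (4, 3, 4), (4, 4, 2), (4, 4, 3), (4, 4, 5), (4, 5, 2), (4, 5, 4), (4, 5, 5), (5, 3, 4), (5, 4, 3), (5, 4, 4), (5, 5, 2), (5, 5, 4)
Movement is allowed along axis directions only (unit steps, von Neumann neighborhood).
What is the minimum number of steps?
10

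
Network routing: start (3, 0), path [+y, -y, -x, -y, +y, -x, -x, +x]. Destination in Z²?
(1, 0)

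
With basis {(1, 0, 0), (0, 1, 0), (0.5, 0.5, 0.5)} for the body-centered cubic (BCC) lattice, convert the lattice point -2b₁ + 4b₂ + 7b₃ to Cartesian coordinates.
(1.5, 7.5, 3.5)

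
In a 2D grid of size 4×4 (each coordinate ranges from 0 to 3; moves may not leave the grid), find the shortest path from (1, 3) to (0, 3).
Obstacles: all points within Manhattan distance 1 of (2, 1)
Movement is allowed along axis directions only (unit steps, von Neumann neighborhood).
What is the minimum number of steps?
1
(one shortest path: (1, 3) → (0, 3))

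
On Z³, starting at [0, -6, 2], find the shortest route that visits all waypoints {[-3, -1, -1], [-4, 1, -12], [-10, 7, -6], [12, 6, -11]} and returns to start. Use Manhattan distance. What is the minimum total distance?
106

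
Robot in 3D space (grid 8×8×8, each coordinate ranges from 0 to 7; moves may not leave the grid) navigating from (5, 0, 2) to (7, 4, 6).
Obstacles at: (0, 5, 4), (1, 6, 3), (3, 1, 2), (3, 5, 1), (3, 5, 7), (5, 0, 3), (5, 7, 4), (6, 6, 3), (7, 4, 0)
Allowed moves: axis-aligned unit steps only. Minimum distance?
10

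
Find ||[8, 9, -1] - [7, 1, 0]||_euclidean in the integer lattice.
8.12404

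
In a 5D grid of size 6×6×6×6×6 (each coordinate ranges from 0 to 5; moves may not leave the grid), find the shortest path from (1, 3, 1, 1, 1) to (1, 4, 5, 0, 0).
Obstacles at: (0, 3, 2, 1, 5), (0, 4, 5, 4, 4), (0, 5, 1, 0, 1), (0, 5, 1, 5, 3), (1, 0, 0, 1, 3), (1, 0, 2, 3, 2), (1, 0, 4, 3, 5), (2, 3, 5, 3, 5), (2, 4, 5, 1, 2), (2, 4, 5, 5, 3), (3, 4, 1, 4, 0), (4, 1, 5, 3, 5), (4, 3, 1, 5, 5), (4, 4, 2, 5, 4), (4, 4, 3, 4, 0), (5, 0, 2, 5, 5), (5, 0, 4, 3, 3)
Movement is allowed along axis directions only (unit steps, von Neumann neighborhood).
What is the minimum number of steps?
7
(one shortest path: (1, 3, 1, 1, 1) → (1, 4, 1, 1, 1) → (1, 4, 2, 1, 1) → (1, 4, 3, 1, 1) → (1, 4, 4, 1, 1) → (1, 4, 5, 1, 1) → (1, 4, 5, 0, 1) → (1, 4, 5, 0, 0))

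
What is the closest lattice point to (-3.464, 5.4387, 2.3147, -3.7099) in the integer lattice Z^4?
(-3, 5, 2, -4)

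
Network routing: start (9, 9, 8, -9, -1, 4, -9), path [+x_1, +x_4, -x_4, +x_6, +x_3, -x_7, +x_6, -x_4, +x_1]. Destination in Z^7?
(11, 9, 9, -10, -1, 6, -10)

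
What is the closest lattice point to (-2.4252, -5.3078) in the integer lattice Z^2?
(-2, -5)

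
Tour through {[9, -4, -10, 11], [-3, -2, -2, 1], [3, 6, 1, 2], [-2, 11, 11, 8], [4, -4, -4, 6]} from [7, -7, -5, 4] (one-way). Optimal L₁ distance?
93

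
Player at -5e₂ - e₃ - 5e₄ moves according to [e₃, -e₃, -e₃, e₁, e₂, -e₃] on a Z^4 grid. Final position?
(1, -4, -3, -5)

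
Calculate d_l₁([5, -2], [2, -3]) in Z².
4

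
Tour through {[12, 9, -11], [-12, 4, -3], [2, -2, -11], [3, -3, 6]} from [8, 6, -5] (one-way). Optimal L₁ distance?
84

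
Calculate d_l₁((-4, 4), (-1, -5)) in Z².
12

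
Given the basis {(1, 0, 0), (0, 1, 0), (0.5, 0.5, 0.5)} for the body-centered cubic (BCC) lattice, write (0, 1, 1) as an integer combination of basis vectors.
-b₁ + 2b₃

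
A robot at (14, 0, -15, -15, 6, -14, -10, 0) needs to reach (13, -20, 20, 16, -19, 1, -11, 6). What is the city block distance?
134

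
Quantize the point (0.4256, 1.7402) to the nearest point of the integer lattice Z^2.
(0, 2)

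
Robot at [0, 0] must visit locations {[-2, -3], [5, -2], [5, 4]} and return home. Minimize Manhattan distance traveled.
28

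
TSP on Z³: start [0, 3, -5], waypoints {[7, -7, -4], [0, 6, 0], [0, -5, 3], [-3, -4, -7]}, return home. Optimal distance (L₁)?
66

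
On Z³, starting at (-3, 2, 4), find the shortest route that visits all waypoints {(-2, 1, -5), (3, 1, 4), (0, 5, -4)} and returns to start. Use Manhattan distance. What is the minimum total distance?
40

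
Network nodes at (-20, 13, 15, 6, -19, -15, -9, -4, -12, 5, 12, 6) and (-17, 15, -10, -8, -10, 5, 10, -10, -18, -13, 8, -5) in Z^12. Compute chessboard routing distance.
25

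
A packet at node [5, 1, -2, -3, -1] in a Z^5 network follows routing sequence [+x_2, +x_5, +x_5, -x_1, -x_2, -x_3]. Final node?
(4, 1, -3, -3, 1)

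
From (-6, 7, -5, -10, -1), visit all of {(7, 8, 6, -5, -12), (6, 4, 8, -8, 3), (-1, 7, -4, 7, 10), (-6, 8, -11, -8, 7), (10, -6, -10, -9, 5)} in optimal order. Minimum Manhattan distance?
159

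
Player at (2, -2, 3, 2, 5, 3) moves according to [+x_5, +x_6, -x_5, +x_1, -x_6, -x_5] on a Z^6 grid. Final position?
(3, -2, 3, 2, 4, 3)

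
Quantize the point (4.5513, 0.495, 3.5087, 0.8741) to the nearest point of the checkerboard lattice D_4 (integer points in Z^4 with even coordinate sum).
(5, 0, 4, 1)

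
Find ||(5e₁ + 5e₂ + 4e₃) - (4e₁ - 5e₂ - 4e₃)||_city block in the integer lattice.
19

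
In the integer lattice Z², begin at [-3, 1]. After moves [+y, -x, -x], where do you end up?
(-5, 2)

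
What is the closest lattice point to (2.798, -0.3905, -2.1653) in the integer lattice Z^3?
(3, 0, -2)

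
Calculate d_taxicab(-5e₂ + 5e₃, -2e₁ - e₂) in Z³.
11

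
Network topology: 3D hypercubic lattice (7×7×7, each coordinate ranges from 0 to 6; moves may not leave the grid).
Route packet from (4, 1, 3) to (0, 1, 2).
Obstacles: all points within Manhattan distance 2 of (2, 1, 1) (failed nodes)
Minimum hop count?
7
(one shortest path: (4, 1, 3) → (3, 1, 3) → (3, 0, 3) → (2, 0, 3) → (1, 0, 3) → (0, 0, 3) → (0, 1, 3) → (0, 1, 2))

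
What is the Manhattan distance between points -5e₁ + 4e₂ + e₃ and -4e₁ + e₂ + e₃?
4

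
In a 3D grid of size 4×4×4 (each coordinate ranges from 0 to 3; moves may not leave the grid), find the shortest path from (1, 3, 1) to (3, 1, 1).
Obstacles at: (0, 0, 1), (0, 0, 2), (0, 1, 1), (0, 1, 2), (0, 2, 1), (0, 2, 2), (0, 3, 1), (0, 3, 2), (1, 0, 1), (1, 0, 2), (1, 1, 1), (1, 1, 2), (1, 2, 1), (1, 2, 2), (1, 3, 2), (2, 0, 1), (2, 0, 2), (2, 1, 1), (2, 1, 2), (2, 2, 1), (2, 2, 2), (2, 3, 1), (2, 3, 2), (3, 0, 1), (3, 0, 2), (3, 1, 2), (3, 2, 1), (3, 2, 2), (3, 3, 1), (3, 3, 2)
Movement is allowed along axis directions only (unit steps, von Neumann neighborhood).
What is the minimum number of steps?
6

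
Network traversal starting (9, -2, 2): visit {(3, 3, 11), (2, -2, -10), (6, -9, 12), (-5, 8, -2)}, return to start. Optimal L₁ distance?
106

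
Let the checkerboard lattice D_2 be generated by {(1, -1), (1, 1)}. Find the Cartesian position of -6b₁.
(-6, 6)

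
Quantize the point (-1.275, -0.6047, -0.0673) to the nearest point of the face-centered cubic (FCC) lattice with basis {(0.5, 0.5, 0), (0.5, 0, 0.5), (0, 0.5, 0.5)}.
(-1.5, -0.5, 0)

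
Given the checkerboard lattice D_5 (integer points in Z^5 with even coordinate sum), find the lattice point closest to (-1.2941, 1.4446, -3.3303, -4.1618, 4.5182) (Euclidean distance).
(-1, 1, -3, -4, 5)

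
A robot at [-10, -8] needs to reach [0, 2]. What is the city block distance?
20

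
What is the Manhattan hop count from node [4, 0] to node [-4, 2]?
10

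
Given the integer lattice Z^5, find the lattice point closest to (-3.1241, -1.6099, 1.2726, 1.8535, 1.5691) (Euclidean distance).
(-3, -2, 1, 2, 2)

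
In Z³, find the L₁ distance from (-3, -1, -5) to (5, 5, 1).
20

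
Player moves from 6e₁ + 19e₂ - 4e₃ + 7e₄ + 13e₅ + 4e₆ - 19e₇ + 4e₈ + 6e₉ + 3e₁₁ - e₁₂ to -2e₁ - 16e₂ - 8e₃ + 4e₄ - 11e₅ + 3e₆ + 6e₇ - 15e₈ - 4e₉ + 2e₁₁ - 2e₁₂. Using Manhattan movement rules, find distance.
131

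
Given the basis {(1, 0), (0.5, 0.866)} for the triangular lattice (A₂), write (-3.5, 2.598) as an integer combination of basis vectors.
-5b₁ + 3b₂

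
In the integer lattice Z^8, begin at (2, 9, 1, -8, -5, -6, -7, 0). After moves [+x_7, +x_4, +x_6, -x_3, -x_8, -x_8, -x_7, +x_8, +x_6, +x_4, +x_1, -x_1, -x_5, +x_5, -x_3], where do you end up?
(2, 9, -1, -6, -5, -4, -7, -1)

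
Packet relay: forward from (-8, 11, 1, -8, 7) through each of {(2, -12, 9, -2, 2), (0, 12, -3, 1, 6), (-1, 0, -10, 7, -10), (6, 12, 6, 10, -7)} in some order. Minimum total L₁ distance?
156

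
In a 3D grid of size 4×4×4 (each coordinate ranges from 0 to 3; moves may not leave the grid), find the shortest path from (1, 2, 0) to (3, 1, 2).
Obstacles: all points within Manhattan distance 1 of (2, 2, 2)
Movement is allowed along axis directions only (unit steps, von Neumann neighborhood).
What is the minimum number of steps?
5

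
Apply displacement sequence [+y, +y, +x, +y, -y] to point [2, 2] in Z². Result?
(3, 4)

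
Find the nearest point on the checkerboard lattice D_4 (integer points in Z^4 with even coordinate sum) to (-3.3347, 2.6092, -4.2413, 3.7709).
(-3, 3, -4, 4)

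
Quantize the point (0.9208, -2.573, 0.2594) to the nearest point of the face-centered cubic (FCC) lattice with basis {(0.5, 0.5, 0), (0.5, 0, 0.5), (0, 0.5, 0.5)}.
(1, -2.5, 0.5)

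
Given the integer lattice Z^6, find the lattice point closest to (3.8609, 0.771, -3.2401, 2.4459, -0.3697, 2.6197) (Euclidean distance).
(4, 1, -3, 2, 0, 3)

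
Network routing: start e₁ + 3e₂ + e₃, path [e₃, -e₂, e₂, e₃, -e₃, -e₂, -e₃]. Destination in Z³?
(1, 2, 1)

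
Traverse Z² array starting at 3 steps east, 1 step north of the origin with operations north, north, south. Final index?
(3, 2)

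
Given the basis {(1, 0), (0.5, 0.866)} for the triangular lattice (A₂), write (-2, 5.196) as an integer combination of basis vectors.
-5b₁ + 6b₂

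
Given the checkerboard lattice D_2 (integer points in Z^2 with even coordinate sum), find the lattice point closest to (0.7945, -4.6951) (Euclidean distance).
(1, -5)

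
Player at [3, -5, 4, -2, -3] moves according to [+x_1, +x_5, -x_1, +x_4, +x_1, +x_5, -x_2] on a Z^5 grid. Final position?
(4, -6, 4, -1, -1)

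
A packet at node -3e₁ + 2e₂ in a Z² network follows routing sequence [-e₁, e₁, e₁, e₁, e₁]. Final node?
(0, 2)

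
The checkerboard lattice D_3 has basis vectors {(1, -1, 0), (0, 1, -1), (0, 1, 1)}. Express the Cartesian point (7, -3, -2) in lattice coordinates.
7b₁ + 3b₂ + b₃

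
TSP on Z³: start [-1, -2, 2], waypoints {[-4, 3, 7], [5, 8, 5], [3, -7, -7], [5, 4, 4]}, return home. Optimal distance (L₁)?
76
(one optimal route: (-1, -2, 2) → (-4, 3, 7) → (5, 8, 5) → (5, 4, 4) → (3, -7, -7) → (-1, -2, 2))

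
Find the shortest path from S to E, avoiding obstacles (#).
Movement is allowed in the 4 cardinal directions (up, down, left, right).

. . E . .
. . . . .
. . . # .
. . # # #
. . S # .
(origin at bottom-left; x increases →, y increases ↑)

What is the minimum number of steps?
6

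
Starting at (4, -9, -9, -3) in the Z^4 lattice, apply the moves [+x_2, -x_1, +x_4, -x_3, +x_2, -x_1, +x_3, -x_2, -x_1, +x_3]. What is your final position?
(1, -8, -8, -2)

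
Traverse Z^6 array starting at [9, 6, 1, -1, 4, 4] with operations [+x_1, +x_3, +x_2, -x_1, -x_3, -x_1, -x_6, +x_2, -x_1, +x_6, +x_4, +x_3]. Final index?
(7, 8, 2, 0, 4, 4)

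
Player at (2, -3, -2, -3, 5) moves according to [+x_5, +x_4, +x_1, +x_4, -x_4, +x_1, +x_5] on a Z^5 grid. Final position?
(4, -3, -2, -2, 7)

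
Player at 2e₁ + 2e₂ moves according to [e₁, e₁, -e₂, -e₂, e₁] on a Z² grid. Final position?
(5, 0)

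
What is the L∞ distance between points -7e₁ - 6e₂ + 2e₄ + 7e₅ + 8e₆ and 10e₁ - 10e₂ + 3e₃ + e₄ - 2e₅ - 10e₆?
18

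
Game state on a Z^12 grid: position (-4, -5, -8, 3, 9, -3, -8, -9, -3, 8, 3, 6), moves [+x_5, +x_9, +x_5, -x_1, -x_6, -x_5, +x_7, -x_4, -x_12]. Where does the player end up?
(-5, -5, -8, 2, 10, -4, -7, -9, -2, 8, 3, 5)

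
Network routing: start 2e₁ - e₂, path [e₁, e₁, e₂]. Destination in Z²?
(4, 0)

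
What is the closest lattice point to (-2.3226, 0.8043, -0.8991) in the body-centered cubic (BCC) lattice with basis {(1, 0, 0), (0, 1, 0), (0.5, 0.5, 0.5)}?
(-2, 1, -1)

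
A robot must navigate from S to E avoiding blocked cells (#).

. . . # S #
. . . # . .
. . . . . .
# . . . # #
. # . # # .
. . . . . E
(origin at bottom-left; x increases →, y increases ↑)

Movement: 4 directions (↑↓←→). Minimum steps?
10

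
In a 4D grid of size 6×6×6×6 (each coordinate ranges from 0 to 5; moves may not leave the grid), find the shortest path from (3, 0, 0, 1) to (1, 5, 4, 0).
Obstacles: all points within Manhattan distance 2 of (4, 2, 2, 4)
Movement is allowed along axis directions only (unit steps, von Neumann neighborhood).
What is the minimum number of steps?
12
(one shortest path: (3, 0, 0, 1) → (2, 0, 0, 1) → (1, 0, 0, 1) → (1, 1, 0, 1) → (1, 2, 0, 1) → (1, 3, 0, 1) → (1, 4, 0, 1) → (1, 5, 0, 1) → (1, 5, 1, 1) → (1, 5, 2, 1) → (1, 5, 3, 1) → (1, 5, 4, 1) → (1, 5, 4, 0))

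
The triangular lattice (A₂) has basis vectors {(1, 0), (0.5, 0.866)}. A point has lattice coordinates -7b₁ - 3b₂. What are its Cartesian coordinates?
(-8.5, -2.598)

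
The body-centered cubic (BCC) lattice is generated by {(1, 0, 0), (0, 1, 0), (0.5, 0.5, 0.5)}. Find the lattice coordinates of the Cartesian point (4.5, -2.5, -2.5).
7b₁ - 5b₃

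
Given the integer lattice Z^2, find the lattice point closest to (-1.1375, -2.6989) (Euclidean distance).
(-1, -3)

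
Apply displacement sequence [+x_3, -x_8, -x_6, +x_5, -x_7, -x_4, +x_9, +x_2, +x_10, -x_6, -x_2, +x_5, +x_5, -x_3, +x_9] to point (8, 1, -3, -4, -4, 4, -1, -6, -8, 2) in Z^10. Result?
(8, 1, -3, -5, -1, 2, -2, -7, -6, 3)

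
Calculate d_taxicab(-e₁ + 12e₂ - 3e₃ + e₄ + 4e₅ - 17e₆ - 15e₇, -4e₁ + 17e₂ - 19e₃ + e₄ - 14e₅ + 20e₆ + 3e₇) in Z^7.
97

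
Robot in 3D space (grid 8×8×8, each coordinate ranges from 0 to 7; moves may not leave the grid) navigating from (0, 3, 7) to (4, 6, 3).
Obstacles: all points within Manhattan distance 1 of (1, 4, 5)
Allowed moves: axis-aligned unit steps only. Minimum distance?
11
(one shortest path: (0, 3, 7) → (1, 3, 7) → (2, 3, 7) → (3, 3, 7) → (4, 3, 7) → (4, 4, 7) → (4, 5, 7) → (4, 6, 7) → (4, 6, 6) → (4, 6, 5) → (4, 6, 4) → (4, 6, 3))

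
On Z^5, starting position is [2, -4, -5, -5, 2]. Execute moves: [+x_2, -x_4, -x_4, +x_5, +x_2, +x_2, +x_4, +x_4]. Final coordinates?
(2, -1, -5, -5, 3)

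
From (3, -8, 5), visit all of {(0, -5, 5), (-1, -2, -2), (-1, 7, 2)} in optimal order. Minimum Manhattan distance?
30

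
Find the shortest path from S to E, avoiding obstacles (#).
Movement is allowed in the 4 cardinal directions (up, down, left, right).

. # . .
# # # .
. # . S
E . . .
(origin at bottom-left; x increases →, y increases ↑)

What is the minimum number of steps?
4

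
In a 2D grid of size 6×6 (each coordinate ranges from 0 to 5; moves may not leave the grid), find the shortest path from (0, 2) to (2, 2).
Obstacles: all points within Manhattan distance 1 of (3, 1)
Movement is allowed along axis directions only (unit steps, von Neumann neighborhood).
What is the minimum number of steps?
2
(one shortest path: (0, 2) → (1, 2) → (2, 2))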